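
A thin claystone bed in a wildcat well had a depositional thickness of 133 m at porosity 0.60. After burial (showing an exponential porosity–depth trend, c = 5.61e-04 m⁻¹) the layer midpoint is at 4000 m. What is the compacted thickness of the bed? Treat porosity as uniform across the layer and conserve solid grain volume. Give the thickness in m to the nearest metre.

Working in km (1 km = 1000 m; c in km⁻¹ = c in m⁻¹ × 1000):
Porosity at 4 km: φ = 0.6·exp(−0.561×4) = 0.0636
Solid-volume conservation: h(1−φ) = h₀(1−φ₀) ⇒ h = h₀·(1−φ₀)/(1−φ)
h = 0.133 × (1 − 0.6)/(1 − 0.0636) = 0.133 × 0.4272 = 0.0568 km

57 m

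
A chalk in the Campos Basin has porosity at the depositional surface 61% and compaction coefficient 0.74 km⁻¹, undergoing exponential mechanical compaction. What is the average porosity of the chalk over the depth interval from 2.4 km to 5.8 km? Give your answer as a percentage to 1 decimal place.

⟨n⟩ = (1/(z₂−z₁)) ∫ n₀ e^(−βz) dz = n₀·(e^(−β·z₁) − e^(−β·z₂)) / (β·(z₂−z₁))
e^(−0.74×2.4) = 0.1693; e^(−0.74×5.8) = 0.0137
⟨n⟩ = 0.61 × (0.1693 − 0.0137) / (0.74 × 3.4) = 0.61 × 0.0619 = 0.0377

3.8%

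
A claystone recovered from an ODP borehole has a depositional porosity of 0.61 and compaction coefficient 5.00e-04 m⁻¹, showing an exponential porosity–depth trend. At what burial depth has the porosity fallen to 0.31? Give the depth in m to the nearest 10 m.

Working in km (1 km = 1000 m; c in km⁻¹ = c in m⁻¹ × 1000):
Invert Athy's law: Z = ln(phi₀/phi) / c
Z = ln(0.61/0.31) / 0.5 = ln(1.968) / 0.5 = 0.6769 / 0.5 = 1.354 km

1350 m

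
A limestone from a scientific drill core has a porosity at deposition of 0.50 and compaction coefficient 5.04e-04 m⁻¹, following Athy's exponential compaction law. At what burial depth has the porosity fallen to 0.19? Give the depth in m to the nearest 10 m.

Working in km (1 km = 1000 m; β in km⁻¹ = β in m⁻¹ × 1000):
Invert Athy's law: Z = ln(n₀/n) / β
Z = ln(0.5/0.19) / 0.504 = ln(2.632) / 0.504 = 0.9676 / 0.504 = 1.920 km

1920 m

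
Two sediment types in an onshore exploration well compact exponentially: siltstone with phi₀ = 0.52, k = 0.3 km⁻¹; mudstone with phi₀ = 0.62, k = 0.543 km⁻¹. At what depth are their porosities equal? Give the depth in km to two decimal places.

Set phi₀ₐ e^(−kₐd) = phi₀ᵦ e^(−kᵦd) ⇒ ln(phi₀ₐ/phi₀ᵦ) = (kₐ − kᵦ)·d
d = ln(0.52/0.62) / (0.3 − 0.543) = -0.1759 / -0.243 = 0.724 km

0.72 km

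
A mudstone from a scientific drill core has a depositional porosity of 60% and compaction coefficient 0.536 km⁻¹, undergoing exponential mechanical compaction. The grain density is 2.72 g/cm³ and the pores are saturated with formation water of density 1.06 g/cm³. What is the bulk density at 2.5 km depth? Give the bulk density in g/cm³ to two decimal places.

Porosity at depth: phi = 0.6·exp(−0.536×2.5) = 0.6×0.2618 = 0.1571
Bulk density: ρ_b = (1−phi)ρ_g + phi·ρ_f = 0.8429×2.72 + 0.1571×1.06
       = 2.293 + 0.167 = 2.459 g/cm³

2.46 g/cm³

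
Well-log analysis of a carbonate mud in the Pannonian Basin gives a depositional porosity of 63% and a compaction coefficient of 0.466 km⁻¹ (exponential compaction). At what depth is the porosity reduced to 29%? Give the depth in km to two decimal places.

Invert Athy's law: d = ln(phi₀/phi) / k
d = ln(0.63/0.29) / 0.466 = ln(2.172) / 0.466 = 0.7758 / 0.466 = 1.665 km

1.66 km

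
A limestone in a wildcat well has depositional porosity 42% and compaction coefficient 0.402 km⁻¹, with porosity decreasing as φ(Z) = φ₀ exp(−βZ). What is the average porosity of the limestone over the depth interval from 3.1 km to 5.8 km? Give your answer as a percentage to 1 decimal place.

⟨φ⟩ = (1/(Z₂−Z₁)) ∫ φ₀ e^(−βZ) dZ = φ₀·(e^(−β·Z₁) − e^(−β·Z₂)) / (β·(Z₂−Z₁))
e^(−0.402×3.1) = 0.2876; e^(−0.402×5.8) = 0.0971
⟨φ⟩ = 0.42 × (0.2876 − 0.0971) / (0.402 × 2.7) = 0.42 × 0.1755 = 0.0737

7.4%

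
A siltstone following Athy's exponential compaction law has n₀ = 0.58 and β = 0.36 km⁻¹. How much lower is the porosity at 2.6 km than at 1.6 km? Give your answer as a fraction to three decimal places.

n(1.6) = 0.58·e^(−0.36×1.6) = 0.3260
n(2.6) = 0.58·e^(−0.36×2.6) = 0.2275
Δn = 0.3260 − 0.2275 = 0.0986

0.099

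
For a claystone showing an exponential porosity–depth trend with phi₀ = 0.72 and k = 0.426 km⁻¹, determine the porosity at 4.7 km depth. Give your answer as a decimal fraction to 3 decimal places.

0.097

phi = phi₀·exp(−k·Z) = 0.72 × exp(−0.426 × 4.7) = 0.72 × exp(−2.002)
  = 0.72 × 0.1350 = 0.0972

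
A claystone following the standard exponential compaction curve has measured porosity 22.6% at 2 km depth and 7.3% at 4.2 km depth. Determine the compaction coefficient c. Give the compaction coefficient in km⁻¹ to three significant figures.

Athy: φ(Z) = φ₀ e^(−cZ) ⇒ φ₁/φ₂ = e^{c(Z₂−Z₁)} ⇒ c = ln(φ₁/φ₂)/(Z₂−Z₁)
c = ln(0.226/0.073) / (4.2 − 2) = ln(3.096) / 2.2 = 1.1301 / 2.2 = 0.5137 km⁻¹

0.514 km⁻¹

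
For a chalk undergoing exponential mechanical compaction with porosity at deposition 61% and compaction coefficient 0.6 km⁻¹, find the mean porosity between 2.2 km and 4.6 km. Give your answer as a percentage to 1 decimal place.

8.6%

⟨phi⟩ = (1/(z₂−z₁)) ∫ phi₀ e^(−kz) dz = phi₀·(e^(−k·z₁) − e^(−k·z₂)) / (k·(z₂−z₁))
e^(−0.6×2.2) = 0.2671; e^(−0.6×4.6) = 0.0633
⟨phi⟩ = 0.61 × (0.2671 − 0.0633) / (0.6 × 2.4) = 0.61 × 0.1416 = 0.0864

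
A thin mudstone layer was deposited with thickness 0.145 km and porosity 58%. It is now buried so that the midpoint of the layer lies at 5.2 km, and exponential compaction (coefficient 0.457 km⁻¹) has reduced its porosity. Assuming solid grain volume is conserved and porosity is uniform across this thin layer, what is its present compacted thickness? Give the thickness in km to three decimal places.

0.064 km

Porosity at 5.2 km: phi = 0.58·exp(−0.457×5.2) = 0.0539
Solid-volume conservation: h(1−phi) = h₀(1−phi₀) ⇒ h = h₀·(1−phi₀)/(1−phi)
h = 0.145 × (1 − 0.58)/(1 − 0.0539) = 0.145 × 0.4439 = 0.0644 km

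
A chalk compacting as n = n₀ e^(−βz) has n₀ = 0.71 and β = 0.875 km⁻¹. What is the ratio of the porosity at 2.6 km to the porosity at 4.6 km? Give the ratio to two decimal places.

n(z₁)/n(z₂) = e^(−β·z₁)/e^(−β·z₂) = e^{β(z₂−z₁)}
= exp(0.875 × 2) = exp(1.75) = 5.7546

5.75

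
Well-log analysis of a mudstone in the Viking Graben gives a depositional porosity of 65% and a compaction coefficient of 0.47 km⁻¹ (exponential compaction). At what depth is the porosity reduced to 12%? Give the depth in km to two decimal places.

3.59 km

Invert Athy's law: Z = ln(φ₀/φ) / β
Z = ln(0.65/0.12) / 0.47 = ln(5.417) / 0.47 = 1.6895 / 0.47 = 3.595 km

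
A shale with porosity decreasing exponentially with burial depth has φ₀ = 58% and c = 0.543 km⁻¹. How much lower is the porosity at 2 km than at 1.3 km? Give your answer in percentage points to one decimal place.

φ(1.3) = 0.58·e^(−0.543×1.3) = 0.2863
φ(2) = 0.58·e^(−0.543×2) = 0.1958
Δφ = 0.2863 − 0.1958 = 0.0905

9.1 percentage points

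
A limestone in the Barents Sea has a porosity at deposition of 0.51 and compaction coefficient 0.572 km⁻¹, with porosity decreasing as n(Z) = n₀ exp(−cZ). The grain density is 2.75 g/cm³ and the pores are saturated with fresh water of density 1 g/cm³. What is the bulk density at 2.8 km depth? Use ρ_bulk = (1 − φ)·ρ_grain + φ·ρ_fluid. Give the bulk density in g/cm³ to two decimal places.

Porosity at depth: n = 0.51·exp(−0.572×2.8) = 0.51×0.2016 = 0.1028
Bulk density: ρ_b = (1−n)ρ_g + n·ρ_f = 0.8972×2.75 + 0.1028×1
       = 2.467 + 0.103 = 2.570 g/cm³

2.57 g/cm³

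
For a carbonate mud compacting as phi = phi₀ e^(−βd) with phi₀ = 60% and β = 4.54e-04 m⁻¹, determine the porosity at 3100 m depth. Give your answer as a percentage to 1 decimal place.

Working in km (1 km = 1000 m; β in km⁻¹ = β in m⁻¹ × 1000):
phi = phi₀·exp(−β·d) = 0.6 × exp(−0.454 × 3.1) = 0.6 × exp(−1.407)
  = 0.6 × 0.2448 = 0.1469

14.7%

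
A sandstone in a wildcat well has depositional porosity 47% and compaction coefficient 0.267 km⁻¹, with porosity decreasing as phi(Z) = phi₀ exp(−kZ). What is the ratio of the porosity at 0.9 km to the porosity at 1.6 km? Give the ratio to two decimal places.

1.21

phi(Z₁)/phi(Z₂) = e^(−k·Z₁)/e^(−k·Z₂) = e^{k(Z₂−Z₁)}
= exp(0.267 × 0.7) = exp(0.1869) = 1.2055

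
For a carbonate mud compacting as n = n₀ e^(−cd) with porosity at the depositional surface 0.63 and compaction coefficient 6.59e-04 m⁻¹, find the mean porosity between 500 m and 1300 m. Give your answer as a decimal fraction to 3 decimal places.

Working in km (1 km = 1000 m; c in km⁻¹ = c in m⁻¹ × 1000):
⟨n⟩ = (1/(d₂−d₁)) ∫ n₀ e^(−cd) dd = n₀·(e^(−c·d₁) − e^(−c·d₂)) / (c·(d₂−d₁))
e^(−0.659×0.5) = 0.7193; e^(−0.659×1.3) = 0.4246
⟨n⟩ = 0.63 × (0.7193 − 0.4246) / (0.659 × 0.8) = 0.63 × 0.5590 = 0.3522

0.352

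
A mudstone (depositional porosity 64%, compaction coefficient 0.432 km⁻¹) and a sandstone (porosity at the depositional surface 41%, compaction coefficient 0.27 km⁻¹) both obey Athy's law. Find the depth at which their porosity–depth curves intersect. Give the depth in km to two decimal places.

Set n₀ₐ e^(−kₐd) = n₀ᵦ e^(−kᵦd) ⇒ ln(n₀ₐ/n₀ᵦ) = (kₐ − kᵦ)·d
d = ln(0.64/0.41) / (0.432 − 0.27) = 0.4453 / 0.162 = 2.749 km

2.75 km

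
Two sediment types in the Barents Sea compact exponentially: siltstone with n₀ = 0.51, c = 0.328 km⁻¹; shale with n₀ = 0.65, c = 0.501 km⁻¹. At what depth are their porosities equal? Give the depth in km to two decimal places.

Set n₀ₐ e^(−cₐz) = n₀ᵦ e^(−cᵦz) ⇒ ln(n₀ₐ/n₀ᵦ) = (cₐ − cᵦ)·z
z = ln(0.51/0.65) / (0.328 − 0.501) = -0.2426 / -0.173 = 1.402 km

1.40 km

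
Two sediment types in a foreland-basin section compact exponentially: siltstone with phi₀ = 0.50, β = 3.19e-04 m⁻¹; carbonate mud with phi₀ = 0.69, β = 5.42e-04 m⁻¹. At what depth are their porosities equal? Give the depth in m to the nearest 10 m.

Working in km (1 km = 1000 m; β in km⁻¹ = β in m⁻¹ × 1000):
Set phi₀ₐ e^(−βₐd) = phi₀ᵦ e^(−βᵦd) ⇒ ln(phi₀ₐ/phi₀ᵦ) = (βₐ − βᵦ)·d
d = ln(0.5/0.69) / (0.319 − 0.542) = -0.3221 / -0.223 = 1.444 km

1440 m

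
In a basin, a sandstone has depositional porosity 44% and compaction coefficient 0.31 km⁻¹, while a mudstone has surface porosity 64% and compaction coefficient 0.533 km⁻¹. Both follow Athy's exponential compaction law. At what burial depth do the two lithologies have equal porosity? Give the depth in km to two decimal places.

1.68 km

Set phi₀ₐ e^(−cₐZ) = phi₀ᵦ e^(−cᵦZ) ⇒ ln(phi₀ₐ/phi₀ᵦ) = (cₐ − cᵦ)·Z
Z = ln(0.44/0.64) / (0.31 − 0.533) = -0.3747 / -0.223 = 1.680 km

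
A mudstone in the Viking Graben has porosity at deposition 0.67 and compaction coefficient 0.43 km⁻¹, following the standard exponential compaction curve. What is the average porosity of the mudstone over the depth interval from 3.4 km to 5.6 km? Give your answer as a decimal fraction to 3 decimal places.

⟨phi⟩ = (1/(z₂−z₁)) ∫ phi₀ e^(−βz) dz = phi₀·(e^(−β·z₁) − e^(−β·z₂)) / (β·(z₂−z₁))
e^(−0.43×3.4) = 0.2318; e^(−0.43×5.6) = 0.0900
⟨phi⟩ = 0.67 × (0.2318 − 0.0900) / (0.43 × 2.2) = 0.67 × 0.1499 = 0.1004

0.100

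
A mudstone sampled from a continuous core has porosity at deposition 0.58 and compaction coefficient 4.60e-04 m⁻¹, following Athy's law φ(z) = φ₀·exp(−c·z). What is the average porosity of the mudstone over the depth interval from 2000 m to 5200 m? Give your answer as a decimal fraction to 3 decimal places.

0.121

Working in km (1 km = 1000 m; c in km⁻¹ = c in m⁻¹ × 1000):
⟨φ⟩ = (1/(z₂−z₁)) ∫ φ₀ e^(−cz) dz = φ₀·(e^(−c·z₁) − e^(−c·z₂)) / (c·(z₂−z₁))
e^(−0.46×2) = 0.3985; e^(−0.46×5.2) = 0.0914
⟨φ⟩ = 0.58 × (0.3985 − 0.0914) / (0.46 × 3.2) = 0.58 × 0.2086 = 0.1210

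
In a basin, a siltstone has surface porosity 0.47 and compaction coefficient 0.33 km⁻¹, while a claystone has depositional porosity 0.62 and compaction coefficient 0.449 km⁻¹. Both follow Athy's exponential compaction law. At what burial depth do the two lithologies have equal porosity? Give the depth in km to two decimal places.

Set φ₀ₐ e^(−cₐd) = φ₀ᵦ e^(−cᵦd) ⇒ ln(φ₀ₐ/φ₀ᵦ) = (cₐ − cᵦ)·d
d = ln(0.47/0.62) / (0.33 − 0.449) = -0.2770 / -0.119 = 2.328 km

2.33 km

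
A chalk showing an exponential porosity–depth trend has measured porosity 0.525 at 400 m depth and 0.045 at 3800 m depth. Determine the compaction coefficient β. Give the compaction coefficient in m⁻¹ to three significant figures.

Working in km (1 km = 1000 m; β in km⁻¹ = β in m⁻¹ × 1000):
Athy: φ(Z) = φ₀ e^(−βZ) ⇒ φ₁/φ₂ = e^{β(Z₂−Z₁)} ⇒ β = ln(φ₁/φ₂)/(Z₂−Z₁)
β = ln(0.525/0.045) / (3.8 − 0.4) = ln(11.67) / 3.4 = 2.4567 / 3.4 = 0.7226 km⁻¹

0.000723 m⁻¹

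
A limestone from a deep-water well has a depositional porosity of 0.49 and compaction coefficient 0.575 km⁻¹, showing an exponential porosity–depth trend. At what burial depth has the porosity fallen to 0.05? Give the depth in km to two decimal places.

Invert Athy's law: d = ln(phi₀/phi) / k
d = ln(0.49/0.05) / 0.575 = ln(9.8) / 0.575 = 2.2824 / 0.575 = 3.969 km

3.97 km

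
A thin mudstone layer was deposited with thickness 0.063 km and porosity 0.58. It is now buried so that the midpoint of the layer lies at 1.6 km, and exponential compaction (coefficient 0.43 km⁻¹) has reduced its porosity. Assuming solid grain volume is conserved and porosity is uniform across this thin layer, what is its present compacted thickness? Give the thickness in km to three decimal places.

Porosity at 1.6 km: φ = 0.58·exp(−0.43×1.6) = 0.2915
Solid-volume conservation: h(1−φ) = h₀(1−φ₀) ⇒ h = h₀·(1−φ₀)/(1−φ)
h = 0.063 × (1 − 0.58)/(1 − 0.2915) = 0.063 × 0.5928 = 0.0373 km

0.037 km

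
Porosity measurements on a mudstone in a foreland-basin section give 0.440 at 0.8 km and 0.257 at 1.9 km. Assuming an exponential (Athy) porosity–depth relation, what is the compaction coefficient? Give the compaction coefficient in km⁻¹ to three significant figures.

Athy: n(z) = n₀ e^(−cz) ⇒ n₁/n₂ = e^{c(z₂−z₁)} ⇒ c = ln(n₁/n₂)/(z₂−z₁)
c = ln(0.44/0.257) / (1.9 − 0.8) = ln(1.712) / 1.1 = 0.5377 / 1.1 = 0.4888 km⁻¹

0.489 km⁻¹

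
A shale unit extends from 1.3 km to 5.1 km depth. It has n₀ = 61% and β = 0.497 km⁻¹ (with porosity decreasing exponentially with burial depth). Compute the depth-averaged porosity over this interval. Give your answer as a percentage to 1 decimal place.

⟨n⟩ = (1/(d₂−d₁)) ∫ n₀ e^(−βd) dd = n₀·(e^(−β·d₁) − e^(−β·d₂)) / (β·(d₂−d₁))
e^(−0.497×1.3) = 0.5241; e^(−0.497×5.1) = 0.0793
⟨n⟩ = 0.61 × (0.5241 − 0.0793) / (0.497 × 3.8) = 0.61 × 0.2355 = 0.1437

14.4%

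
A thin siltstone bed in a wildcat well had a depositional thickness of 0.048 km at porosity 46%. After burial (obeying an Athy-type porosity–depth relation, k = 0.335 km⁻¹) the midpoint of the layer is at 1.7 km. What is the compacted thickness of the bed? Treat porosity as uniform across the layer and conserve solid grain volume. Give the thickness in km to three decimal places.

Porosity at 1.7 km: φ = 0.46·exp(−0.335×1.7) = 0.2603
Solid-volume conservation: h(1−φ) = h₀(1−φ₀) ⇒ h = h₀·(1−φ₀)/(1−φ)
h = 0.048 × (1 − 0.46)/(1 − 0.2603) = 0.048 × 0.7300 = 0.0350 km

0.035 km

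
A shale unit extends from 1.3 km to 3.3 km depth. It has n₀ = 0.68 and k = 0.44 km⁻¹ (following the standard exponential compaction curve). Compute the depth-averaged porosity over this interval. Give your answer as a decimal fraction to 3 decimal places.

⟨n⟩ = (1/(Z₂−Z₁)) ∫ n₀ e^(−kZ) dZ = n₀·(e^(−k·Z₁) − e^(−k·Z₂)) / (k·(Z₂−Z₁))
e^(−0.44×1.3) = 0.5644; e^(−0.44×3.3) = 0.2341
⟨n⟩ = 0.68 × (0.5644 − 0.2341) / (0.44 × 2) = 0.68 × 0.3753 = 0.2552

0.255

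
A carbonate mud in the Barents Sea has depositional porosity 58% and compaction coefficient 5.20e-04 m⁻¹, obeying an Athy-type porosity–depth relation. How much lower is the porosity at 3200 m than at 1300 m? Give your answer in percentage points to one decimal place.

Working in km (1 km = 1000 m; c in km⁻¹ = c in m⁻¹ × 1000):
phi(1.3) = 0.58·e^(−0.52×1.3) = 0.2950
phi(3.2) = 0.58·e^(−0.52×3.2) = 0.1098
Δphi = 0.2950 − 0.1098 = 0.1852

18.5 percentage points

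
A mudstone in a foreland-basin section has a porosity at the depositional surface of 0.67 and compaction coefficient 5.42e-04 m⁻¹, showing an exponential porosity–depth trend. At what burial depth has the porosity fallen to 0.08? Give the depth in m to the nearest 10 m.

Working in km (1 km = 1000 m; β in km⁻¹ = β in m⁻¹ × 1000):
Invert Athy's law: Z = ln(φ₀/φ) / β
Z = ln(0.67/0.08) / 0.542 = ln(8.375) / 0.542 = 2.1253 / 0.542 = 3.921 km

3920 m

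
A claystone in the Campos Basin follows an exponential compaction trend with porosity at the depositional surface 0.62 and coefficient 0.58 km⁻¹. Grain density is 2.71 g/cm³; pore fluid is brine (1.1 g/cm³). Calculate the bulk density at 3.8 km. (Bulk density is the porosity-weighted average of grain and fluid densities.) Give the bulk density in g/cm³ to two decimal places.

Porosity at depth: n = 0.62·exp(−0.58×3.8) = 0.62×0.1104 = 0.0684
Bulk density: ρ_b = (1−n)ρ_g + n·ρ_f = 0.9316×2.71 + 0.0684×1.1
       = 2.525 + 0.075 = 2.600 g/cm³

2.60 g/cm³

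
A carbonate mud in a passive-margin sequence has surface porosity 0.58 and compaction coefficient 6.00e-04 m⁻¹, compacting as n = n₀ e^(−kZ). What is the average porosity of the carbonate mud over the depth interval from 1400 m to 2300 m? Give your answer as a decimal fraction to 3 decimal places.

Working in km (1 km = 1000 m; k in km⁻¹ = k in m⁻¹ × 1000):
⟨n⟩ = (1/(Z₂−Z₁)) ∫ n₀ e^(−kZ) dZ = n₀·(e^(−k·Z₁) − e^(−k·Z₂)) / (k·(Z₂−Z₁))
e^(−0.6×1.4) = 0.4317; e^(−0.6×2.3) = 0.2516
⟨n⟩ = 0.58 × (0.4317 − 0.2516) / (0.6 × 0.9) = 0.58 × 0.3336 = 0.1935

0.193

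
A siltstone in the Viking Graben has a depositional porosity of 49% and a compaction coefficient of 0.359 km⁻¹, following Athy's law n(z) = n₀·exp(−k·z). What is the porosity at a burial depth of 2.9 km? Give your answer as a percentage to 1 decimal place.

n = n₀·exp(−k·z) = 0.49 × exp(−0.359 × 2.9) = 0.49 × exp(−1.041)
  = 0.49 × 0.3531 = 0.1730

17.3%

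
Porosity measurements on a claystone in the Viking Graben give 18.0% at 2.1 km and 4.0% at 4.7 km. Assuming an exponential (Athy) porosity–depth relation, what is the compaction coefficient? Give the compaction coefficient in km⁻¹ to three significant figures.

0.578 km⁻¹

Athy: n(Z) = n₀ e^(−kZ) ⇒ n₁/n₂ = e^{k(Z₂−Z₁)} ⇒ k = ln(n₁/n₂)/(Z₂−Z₁)
k = ln(0.18/0.04) / (4.7 − 2.1) = ln(4.5) / 2.6 = 1.5041 / 2.6 = 0.5785 km⁻¹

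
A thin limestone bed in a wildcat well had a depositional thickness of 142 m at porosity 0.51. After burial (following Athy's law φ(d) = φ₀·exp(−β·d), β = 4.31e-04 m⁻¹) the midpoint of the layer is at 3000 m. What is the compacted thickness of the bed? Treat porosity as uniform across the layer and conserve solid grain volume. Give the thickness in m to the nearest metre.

81 m

Working in km (1 km = 1000 m; β in km⁻¹ = β in m⁻¹ × 1000):
Porosity at 3 km: φ = 0.51·exp(−0.431×3) = 0.1400
Solid-volume conservation: h(1−φ) = h₀(1−φ₀) ⇒ h = h₀·(1−φ₀)/(1−φ)
h = 0.142 × (1 − 0.51)/(1 − 0.1400) = 0.142 × 0.5697 = 0.0809 km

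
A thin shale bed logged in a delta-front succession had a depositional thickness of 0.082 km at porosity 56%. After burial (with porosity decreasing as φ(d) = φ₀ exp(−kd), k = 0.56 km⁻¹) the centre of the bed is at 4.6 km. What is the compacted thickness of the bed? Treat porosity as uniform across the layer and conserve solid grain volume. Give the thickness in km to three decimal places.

0.038 km

Porosity at 4.6 km: φ = 0.56·exp(−0.56×4.6) = 0.0426
Solid-volume conservation: h(1−φ) = h₀(1−φ₀) ⇒ h = h₀·(1−φ₀)/(1−φ)
h = 0.082 × (1 − 0.56)/(1 − 0.0426) = 0.082 × 0.4596 = 0.0377 km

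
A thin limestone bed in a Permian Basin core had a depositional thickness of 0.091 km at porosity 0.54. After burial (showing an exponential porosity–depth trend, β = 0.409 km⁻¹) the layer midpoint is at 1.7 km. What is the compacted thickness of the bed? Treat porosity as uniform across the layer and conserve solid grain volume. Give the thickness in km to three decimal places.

Porosity at 1.7 km: φ = 0.54·exp(−0.409×1.7) = 0.2694
Solid-volume conservation: h(1−φ) = h₀(1−φ₀) ⇒ h = h₀·(1−φ₀)/(1−φ)
h = 0.091 × (1 − 0.54)/(1 − 0.2694) = 0.091 × 0.6296 = 0.0573 km

0.057 km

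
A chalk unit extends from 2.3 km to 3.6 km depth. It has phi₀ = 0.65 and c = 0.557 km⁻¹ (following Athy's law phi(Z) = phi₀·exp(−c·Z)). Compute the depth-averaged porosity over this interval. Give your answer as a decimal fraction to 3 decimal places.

⟨phi⟩ = (1/(Z₂−Z₁)) ∫ phi₀ e^(−cZ) dZ = phi₀·(e^(−c·Z₁) − e^(−c·Z₂)) / (c·(Z₂−Z₁))
e^(−0.557×2.3) = 0.2777; e^(−0.557×3.6) = 0.1346
⟨phi⟩ = 0.65 × (0.2777 − 0.1346) / (0.557 × 1.3) = 0.65 × 0.1976 = 0.1285

0.128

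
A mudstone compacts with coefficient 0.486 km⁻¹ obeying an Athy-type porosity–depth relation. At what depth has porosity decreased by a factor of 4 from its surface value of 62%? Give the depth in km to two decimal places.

2.85 km

phi/phi₀ = 1/4 ⇒ exp(−c·Z) = 1/4 ⇒ Z = ln(4) / c
Z = 1.3863 / 0.486 = 2.852 km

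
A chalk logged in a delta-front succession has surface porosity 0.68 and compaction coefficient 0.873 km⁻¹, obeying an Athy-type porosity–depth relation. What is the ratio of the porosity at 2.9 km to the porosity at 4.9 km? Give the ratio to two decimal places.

5.73

φ(Z₁)/φ(Z₂) = e^(−c·Z₁)/e^(−c·Z₂) = e^{c(Z₂−Z₁)}
= exp(0.873 × 2) = exp(1.746) = 5.7316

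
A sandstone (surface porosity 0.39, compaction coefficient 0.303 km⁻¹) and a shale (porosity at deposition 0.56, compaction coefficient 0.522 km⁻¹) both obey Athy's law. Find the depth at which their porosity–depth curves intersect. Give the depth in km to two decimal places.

1.65 km

Set phi₀ₐ e^(−kₐz) = phi₀ᵦ e^(−kᵦz) ⇒ ln(phi₀ₐ/phi₀ᵦ) = (kₐ − kᵦ)·z
z = ln(0.39/0.56) / (0.303 − 0.522) = -0.3618 / -0.219 = 1.652 km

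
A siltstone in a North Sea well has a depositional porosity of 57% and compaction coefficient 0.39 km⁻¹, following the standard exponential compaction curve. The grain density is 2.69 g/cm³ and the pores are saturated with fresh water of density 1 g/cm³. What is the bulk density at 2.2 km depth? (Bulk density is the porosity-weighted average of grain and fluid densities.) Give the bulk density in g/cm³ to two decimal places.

Porosity at depth: phi = 0.57·exp(−0.39×2.2) = 0.57×0.4240 = 0.2417
Bulk density: ρ_b = (1−phi)ρ_g + phi·ρ_f = 0.7583×2.69 + 0.2417×1
       = 2.040 + 0.242 = 2.282 g/cm³

2.28 g/cm³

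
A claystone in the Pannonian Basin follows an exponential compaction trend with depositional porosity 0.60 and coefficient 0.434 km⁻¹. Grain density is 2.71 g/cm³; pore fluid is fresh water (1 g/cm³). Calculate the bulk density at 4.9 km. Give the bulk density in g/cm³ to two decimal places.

Porosity at depth: φ = 0.6·exp(−0.434×4.9) = 0.6×0.1192 = 0.0715
Bulk density: ρ_b = (1−φ)ρ_g + φ·ρ_f = 0.9285×2.71 + 0.0715×1
       = 2.516 + 0.072 = 2.588 g/cm³

2.59 g/cm³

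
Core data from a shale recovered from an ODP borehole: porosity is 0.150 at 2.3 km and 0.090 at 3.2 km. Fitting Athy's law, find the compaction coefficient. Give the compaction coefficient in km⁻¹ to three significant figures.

Athy: φ(Z) = φ₀ e^(−cZ) ⇒ φ₁/φ₂ = e^{c(Z₂−Z₁)} ⇒ c = ln(φ₁/φ₂)/(Z₂−Z₁)
c = ln(0.15/0.09) / (3.2 − 2.3) = ln(1.667) / 0.9 = 0.5108 / 0.9 = 0.5676 km⁻¹

0.568 km⁻¹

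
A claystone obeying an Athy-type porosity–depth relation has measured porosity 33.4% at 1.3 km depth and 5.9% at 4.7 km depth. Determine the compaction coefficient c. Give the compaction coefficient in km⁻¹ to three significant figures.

0.510 km⁻¹

Athy: phi(Z) = phi₀ e^(−cZ) ⇒ phi₁/phi₂ = e^{c(Z₂−Z₁)} ⇒ c = ln(phi₁/phi₂)/(Z₂−Z₁)
c = ln(0.334/0.059) / (4.7 − 1.3) = ln(5.661) / 3.4 = 1.7336 / 3.4 = 0.5099 km⁻¹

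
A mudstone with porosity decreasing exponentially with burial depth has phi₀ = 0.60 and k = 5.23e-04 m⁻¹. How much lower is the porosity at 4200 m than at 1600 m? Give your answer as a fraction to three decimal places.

Working in km (1 km = 1000 m; k in km⁻¹ = k in m⁻¹ × 1000):
phi(1.6) = 0.6·e^(−0.523×1.6) = 0.2599
phi(4.2) = 0.6·e^(−0.523×4.2) = 0.0667
Δphi = 0.2599 − 0.0667 = 0.1931

0.193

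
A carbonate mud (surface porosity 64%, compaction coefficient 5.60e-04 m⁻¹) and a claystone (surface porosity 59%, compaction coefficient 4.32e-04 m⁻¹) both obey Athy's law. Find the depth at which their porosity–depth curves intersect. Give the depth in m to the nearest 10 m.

Working in km (1 km = 1000 m; β in km⁻¹ = β in m⁻¹ × 1000):
Set n₀ₐ e^(−βₐZ) = n₀ᵦ e^(−βᵦZ) ⇒ ln(n₀ₐ/n₀ᵦ) = (βₐ − βᵦ)·Z
Z = ln(0.64/0.59) / (0.56 − 0.432) = 0.0813 / 0.128 = 0.636 km

640 m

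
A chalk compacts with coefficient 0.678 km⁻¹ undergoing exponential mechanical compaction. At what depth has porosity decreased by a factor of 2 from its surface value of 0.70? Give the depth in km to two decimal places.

phi/phi₀ = 1/2 ⇒ exp(−k·z) = 1/2 ⇒ z = ln(2) / k
z = 0.6931 / 0.678 = 1.022 km

1.02 km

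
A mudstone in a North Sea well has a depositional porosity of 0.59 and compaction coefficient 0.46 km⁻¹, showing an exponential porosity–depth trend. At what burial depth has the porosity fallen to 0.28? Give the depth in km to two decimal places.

Invert Athy's law: z = ln(n₀/n) / k
z = ln(0.59/0.28) / 0.46 = ln(2.107) / 0.46 = 0.7453 / 0.46 = 1.620 km

1.62 km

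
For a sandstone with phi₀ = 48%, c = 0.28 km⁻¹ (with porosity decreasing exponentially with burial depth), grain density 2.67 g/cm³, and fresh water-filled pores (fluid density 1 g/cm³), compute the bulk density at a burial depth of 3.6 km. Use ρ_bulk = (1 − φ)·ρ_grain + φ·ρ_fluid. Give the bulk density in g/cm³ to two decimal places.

2.38 g/cm³

Porosity at depth: phi = 0.48·exp(−0.28×3.6) = 0.48×0.3649 = 0.1752
Bulk density: ρ_b = (1−phi)ρ_g + phi·ρ_f = 0.8248×2.67 + 0.1752×1
       = 2.202 + 0.175 = 2.377 g/cm³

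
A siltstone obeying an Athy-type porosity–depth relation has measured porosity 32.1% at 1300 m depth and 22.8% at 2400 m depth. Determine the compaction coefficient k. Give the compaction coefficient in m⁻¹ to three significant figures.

0.000311 m⁻¹

Working in km (1 km = 1000 m; k in km⁻¹ = k in m⁻¹ × 1000):
Athy: phi(z) = phi₀ e^(−kz) ⇒ phi₁/phi₂ = e^{k(z₂−z₁)} ⇒ k = ln(phi₁/phi₂)/(z₂−z₁)
k = ln(0.321/0.228) / (2.4 − 1.3) = ln(1.408) / 1.1 = 0.3421 / 1.1 = 0.311 km⁻¹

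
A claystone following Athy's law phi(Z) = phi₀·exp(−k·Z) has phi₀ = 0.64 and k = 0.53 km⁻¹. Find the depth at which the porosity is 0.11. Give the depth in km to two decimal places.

Invert Athy's law: Z = ln(phi₀/phi) / k
Z = ln(0.64/0.11) / 0.53 = ln(5.818) / 0.53 = 1.7610 / 0.53 = 3.323 km

3.32 km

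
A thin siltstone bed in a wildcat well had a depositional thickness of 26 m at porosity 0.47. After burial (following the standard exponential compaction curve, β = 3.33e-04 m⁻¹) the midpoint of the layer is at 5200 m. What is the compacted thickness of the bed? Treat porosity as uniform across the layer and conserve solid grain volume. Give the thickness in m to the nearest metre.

Working in km (1 km = 1000 m; β in km⁻¹ = β in m⁻¹ × 1000):
Porosity at 5.2 km: phi = 0.47·exp(−0.333×5.2) = 0.0832
Solid-volume conservation: h(1−phi) = h₀(1−phi₀) ⇒ h = h₀·(1−phi₀)/(1−phi)
h = 0.026 × (1 − 0.47)/(1 − 0.0832) = 0.026 × 0.5781 = 0.0150 km

15 m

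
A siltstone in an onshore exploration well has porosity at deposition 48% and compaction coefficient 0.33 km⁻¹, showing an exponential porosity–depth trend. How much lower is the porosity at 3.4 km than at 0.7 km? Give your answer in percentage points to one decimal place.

n(0.7) = 0.48·e^(−0.33×0.7) = 0.3810
n(3.4) = 0.48·e^(−0.33×3.4) = 0.1563
Δn = 0.3810 − 0.1563 = 0.2247

22.5 percentage points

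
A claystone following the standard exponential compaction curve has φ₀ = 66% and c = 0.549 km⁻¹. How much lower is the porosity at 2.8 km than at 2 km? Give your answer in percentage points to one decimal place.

φ(2) = 0.66·e^(−0.549×2) = 0.2201
φ(2.8) = 0.66·e^(−0.549×2.8) = 0.1419
Δφ = 0.2201 − 0.1419 = 0.0782

7.8 percentage points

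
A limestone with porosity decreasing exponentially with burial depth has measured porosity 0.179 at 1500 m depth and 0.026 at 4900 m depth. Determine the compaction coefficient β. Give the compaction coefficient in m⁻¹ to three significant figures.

0.000567 m⁻¹

Working in km (1 km = 1000 m; β in km⁻¹ = β in m⁻¹ × 1000):
Athy: n(z) = n₀ e^(−βz) ⇒ n₁/n₂ = e^{β(z₂−z₁)} ⇒ β = ln(n₁/n₂)/(z₂−z₁)
β = ln(0.179/0.026) / (4.9 − 1.5) = ln(6.885) / 3.4 = 1.9293 / 3.4 = 0.5674 km⁻¹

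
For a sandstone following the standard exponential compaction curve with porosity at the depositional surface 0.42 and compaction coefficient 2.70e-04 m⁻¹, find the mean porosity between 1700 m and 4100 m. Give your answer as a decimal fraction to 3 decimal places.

Working in km (1 km = 1000 m; β in km⁻¹ = β in m⁻¹ × 1000):
⟨φ⟩ = (1/(Z₂−Z₁)) ∫ φ₀ e^(−βZ) dZ = φ₀·(e^(−β·Z₁) − e^(−β·Z₂)) / (β·(Z₂−Z₁))
e^(−0.27×1.7) = 0.6319; e^(−0.27×4.1) = 0.3305
⟨φ⟩ = 0.42 × (0.6319 − 0.3305) / (0.27 × 2.4) = 0.42 × 0.4651 = 0.1953

0.195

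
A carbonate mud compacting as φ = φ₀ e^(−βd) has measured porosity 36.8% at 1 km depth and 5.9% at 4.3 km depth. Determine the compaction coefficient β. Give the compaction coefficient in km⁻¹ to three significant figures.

Athy: φ(d) = φ₀ e^(−βd) ⇒ φ₁/φ₂ = e^{β(d₂−d₁)} ⇒ β = ln(φ₁/φ₂)/(d₂−d₁)
β = ln(0.368/0.059) / (4.3 − 1) = ln(6.237) / 3.3 = 1.8305 / 3.3 = 0.5547 km⁻¹

0.555 km⁻¹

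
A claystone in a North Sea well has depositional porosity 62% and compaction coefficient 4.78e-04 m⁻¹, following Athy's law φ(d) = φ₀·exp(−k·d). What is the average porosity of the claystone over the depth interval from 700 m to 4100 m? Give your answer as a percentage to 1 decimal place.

Working in km (1 km = 1000 m; k in km⁻¹ = k in m⁻¹ × 1000):
⟨φ⟩ = (1/(d₂−d₁)) ∫ φ₀ e^(−kd) dd = φ₀·(e^(−k·d₁) − e^(−k·d₂)) / (k·(d₂−d₁))
e^(−0.478×0.7) = 0.7156; e^(−0.478×4.1) = 0.1409
⟨φ⟩ = 0.62 × (0.7156 − 0.1409) / (0.478 × 3.4) = 0.62 × 0.3536 = 0.2193

21.9%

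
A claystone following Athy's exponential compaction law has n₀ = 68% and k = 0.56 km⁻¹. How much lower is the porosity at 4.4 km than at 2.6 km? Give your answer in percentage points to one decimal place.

10.1 percentage points

n(2.6) = 0.68·e^(−0.56×2.6) = 0.1586
n(4.4) = 0.68·e^(−0.56×4.4) = 0.0579
Δn = 0.1586 − 0.0579 = 0.1007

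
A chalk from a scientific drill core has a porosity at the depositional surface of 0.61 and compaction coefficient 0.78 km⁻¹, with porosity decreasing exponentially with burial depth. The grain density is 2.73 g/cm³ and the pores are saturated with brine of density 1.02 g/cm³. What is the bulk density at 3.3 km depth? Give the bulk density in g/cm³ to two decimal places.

Porosity at depth: φ = 0.61·exp(−0.78×3.3) = 0.61×0.0762 = 0.0465
Bulk density: ρ_b = (1−φ)ρ_g + φ·ρ_f = 0.9535×2.73 + 0.0465×1.02
       = 2.603 + 0.047 = 2.650 g/cm³

2.65 g/cm³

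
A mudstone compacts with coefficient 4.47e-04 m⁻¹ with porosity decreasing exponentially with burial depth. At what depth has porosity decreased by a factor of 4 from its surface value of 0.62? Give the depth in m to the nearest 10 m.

Working in km (1 km = 1000 m; β in km⁻¹ = β in m⁻¹ × 1000):
n/n₀ = 1/4 ⇒ exp(−β·Z) = 1/4 ⇒ Z = ln(4) / β
Z = 1.3863 / 0.447 = 3.101 km

3100 m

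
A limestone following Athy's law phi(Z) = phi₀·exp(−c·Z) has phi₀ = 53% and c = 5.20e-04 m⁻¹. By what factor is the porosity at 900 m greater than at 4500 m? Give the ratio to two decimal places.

6.50

Working in km (1 km = 1000 m; c in km⁻¹ = c in m⁻¹ × 1000):
phi(Z₁)/phi(Z₂) = e^(−c·Z₁)/e^(−c·Z₂) = e^{c(Z₂−Z₁)}
= exp(0.52 × 3.6) = exp(1.872) = 6.5013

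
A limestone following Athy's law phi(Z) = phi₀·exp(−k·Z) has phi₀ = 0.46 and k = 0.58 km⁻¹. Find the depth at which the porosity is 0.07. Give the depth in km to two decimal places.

3.25 km

Invert Athy's law: Z = ln(phi₀/phi) / k
Z = ln(0.46/0.07) / 0.58 = ln(6.571) / 0.58 = 1.8827 / 0.58 = 3.246 km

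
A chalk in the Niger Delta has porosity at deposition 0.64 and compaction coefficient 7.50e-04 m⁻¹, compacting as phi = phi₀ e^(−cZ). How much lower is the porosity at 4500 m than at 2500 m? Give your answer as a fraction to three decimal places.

Working in km (1 km = 1000 m; c in km⁻¹ = c in m⁻¹ × 1000):
phi(2.5) = 0.64·e^(−0.75×2.5) = 0.0981
phi(4.5) = 0.64·e^(−0.75×4.5) = 0.0219
Δphi = 0.0981 − 0.0219 = 0.0762

0.076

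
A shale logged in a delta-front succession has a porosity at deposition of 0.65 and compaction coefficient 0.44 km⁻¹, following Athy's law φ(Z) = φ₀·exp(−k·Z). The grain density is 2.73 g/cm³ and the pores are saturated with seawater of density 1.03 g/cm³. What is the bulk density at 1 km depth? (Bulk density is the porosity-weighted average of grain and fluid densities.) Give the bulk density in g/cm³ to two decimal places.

Porosity at depth: φ = 0.65·exp(−0.44×1) = 0.65×0.6440 = 0.4186
Bulk density: ρ_b = (1−φ)ρ_g + φ·ρ_f = 0.5814×2.73 + 0.4186×1.03
       = 1.587 + 0.431 = 2.018 g/cm³

2.02 g/cm³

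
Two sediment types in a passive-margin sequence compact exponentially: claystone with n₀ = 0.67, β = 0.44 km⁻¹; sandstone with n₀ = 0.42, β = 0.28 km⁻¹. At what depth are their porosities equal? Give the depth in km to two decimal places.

2.92 km

Set n₀ₐ e^(−βₐd) = n₀ᵦ e^(−βᵦd) ⇒ ln(n₀ₐ/n₀ᵦ) = (βₐ − βᵦ)·d
d = ln(0.67/0.42) / (0.44 − 0.28) = 0.4670 / 0.16 = 2.919 km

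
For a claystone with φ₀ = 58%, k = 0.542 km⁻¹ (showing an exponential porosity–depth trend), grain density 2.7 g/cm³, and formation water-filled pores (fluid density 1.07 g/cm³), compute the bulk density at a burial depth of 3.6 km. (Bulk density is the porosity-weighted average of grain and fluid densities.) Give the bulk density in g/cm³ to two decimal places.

2.57 g/cm³

Porosity at depth: φ = 0.58·exp(−0.542×3.6) = 0.58×0.1421 = 0.0824
Bulk density: ρ_b = (1−φ)ρ_g + φ·ρ_f = 0.9176×2.7 + 0.0824×1.07
       = 2.477 + 0.088 = 2.566 g/cm³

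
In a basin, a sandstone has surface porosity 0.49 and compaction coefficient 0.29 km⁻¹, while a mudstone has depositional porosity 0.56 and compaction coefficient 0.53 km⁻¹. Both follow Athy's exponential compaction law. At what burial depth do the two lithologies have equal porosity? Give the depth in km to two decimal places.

0.56 km

Set φ₀ₐ e^(−βₐZ) = φ₀ᵦ e^(−βᵦZ) ⇒ ln(φ₀ₐ/φ₀ᵦ) = (βₐ − βᵦ)·Z
Z = ln(0.49/0.56) / (0.29 − 0.53) = -0.1335 / -0.24 = 0.556 km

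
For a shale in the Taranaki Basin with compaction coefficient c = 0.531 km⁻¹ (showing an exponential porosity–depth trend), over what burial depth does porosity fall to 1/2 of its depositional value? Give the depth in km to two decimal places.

1.31 km

n/n₀ = 1/2 ⇒ exp(−c·z) = 1/2 ⇒ z = ln(2) / c
z = 0.6931 / 0.531 = 1.305 km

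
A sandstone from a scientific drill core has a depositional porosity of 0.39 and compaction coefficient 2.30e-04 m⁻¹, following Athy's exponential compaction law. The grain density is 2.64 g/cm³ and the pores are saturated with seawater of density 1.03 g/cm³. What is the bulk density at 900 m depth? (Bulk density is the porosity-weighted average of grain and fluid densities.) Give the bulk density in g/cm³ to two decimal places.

Working in km (1 km = 1000 m; β in km⁻¹ = β in m⁻¹ × 1000):
Porosity at depth: n = 0.39·exp(−0.23×0.9) = 0.39×0.8130 = 0.3171
Bulk density: ρ_b = (1−n)ρ_g + n·ρ_f = 0.6829×2.64 + 0.3171×1.03
       = 1.803 + 0.327 = 2.130 g/cm³

2.13 g/cm³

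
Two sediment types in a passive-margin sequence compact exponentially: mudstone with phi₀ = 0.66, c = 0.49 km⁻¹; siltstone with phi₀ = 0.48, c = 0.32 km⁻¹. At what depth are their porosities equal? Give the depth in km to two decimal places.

1.87 km

Set phi₀ₐ e^(−cₐz) = phi₀ᵦ e^(−cᵦz) ⇒ ln(phi₀ₐ/phi₀ᵦ) = (cₐ − cᵦ)·z
z = ln(0.66/0.48) / (0.49 − 0.32) = 0.3185 / 0.17 = 1.873 km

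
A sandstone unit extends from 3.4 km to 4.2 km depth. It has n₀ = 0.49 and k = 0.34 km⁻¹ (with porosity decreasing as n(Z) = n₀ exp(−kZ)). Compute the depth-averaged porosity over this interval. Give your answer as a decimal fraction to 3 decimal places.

⟨n⟩ = (1/(Z₂−Z₁)) ∫ n₀ e^(−kZ) dZ = n₀·(e^(−k·Z₁) − e^(−k·Z₂)) / (k·(Z₂−Z₁))
e^(−0.34×3.4) = 0.3147; e^(−0.34×4.2) = 0.2398
⟨n⟩ = 0.49 × (0.3147 − 0.2398) / (0.34 × 0.8) = 0.49 × 0.2756 = 0.1350

0.135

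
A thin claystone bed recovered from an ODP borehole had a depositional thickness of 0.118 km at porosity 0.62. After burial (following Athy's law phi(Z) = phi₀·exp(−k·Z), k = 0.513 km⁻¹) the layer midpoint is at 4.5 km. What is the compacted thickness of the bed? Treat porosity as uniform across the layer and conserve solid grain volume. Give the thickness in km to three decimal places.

Porosity at 4.5 km: phi = 0.62·exp(−0.513×4.5) = 0.0616
Solid-volume conservation: h(1−phi) = h₀(1−phi₀) ⇒ h = h₀·(1−phi₀)/(1−phi)
h = 0.118 × (1 − 0.62)/(1 − 0.0616) = 0.118 × 0.4050 = 0.0478 km

0.048 km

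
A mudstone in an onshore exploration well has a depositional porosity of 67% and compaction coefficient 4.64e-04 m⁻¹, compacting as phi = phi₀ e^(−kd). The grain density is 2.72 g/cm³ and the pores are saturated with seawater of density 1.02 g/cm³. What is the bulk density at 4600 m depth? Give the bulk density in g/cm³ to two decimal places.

2.59 g/cm³

Working in km (1 km = 1000 m; k in km⁻¹ = k in m⁻¹ × 1000):
Porosity at depth: phi = 0.67·exp(−0.464×4.6) = 0.67×0.1183 = 0.0793
Bulk density: ρ_b = (1−phi)ρ_g + phi·ρ_f = 0.9207×2.72 + 0.0793×1.02
       = 2.504 + 0.081 = 2.585 g/cm³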